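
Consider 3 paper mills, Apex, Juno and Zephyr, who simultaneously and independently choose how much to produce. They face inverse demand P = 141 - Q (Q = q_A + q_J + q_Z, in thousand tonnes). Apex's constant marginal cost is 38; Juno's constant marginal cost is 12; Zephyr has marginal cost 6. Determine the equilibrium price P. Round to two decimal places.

49.25

Apex's profit: π_A = (141 - Q)q_A - (38q_A). Setting ∂π_A/∂q_A = 0: 103 - 2q_A - (q_J + q_Z) = 0.
Juno's first-order condition: 129 - 2q_J - (q_A + q_Z) = 0.
Zephyr's profit: π_Z = (141 - Q)q_Z - (6q_Z). Setting ∂π_Z/∂q_Z = 0: 135 - 2q_Z - (q_A + q_J) = 0.
Summing all 3 equations gives 367 − 4Q = 0, hence Q = 367/4.
Back-substituting: q_A = (103 − 367/4) = 45/4, q_J = (129 − 367/4) = 149/4, q_Z = (135 − 367/4) = 173/4.
Total output Q = 367/4, so price P = 141 - 367/4 = 197/4.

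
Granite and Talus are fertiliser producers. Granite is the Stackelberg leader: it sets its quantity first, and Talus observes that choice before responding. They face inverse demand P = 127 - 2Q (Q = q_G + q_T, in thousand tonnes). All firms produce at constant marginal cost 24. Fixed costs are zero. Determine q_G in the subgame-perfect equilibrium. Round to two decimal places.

The follower Talus best-responds to any q_G: π_T = (127 - 2Q)q_T - 24q_T.
∂π_T/∂q_T = 103 - 2q_G - 4q_T = 0 gives the reaction function q_T = (103 - 2q_G)/4.
Granite substitutes q_T(q_G) into its own profit: π_G = q_G(127 - 2q_G - (103 - 2q_G)/2) - 24q_G = (151/2 - q_G)q_G - 24q_G.
Maximising: ∂π_G/∂q_G = 103/2 - 2q_G = 0, giving q_G = 103/4.
Then q_T = (103 - 2·(103/4))/4 = 103/8.

25.75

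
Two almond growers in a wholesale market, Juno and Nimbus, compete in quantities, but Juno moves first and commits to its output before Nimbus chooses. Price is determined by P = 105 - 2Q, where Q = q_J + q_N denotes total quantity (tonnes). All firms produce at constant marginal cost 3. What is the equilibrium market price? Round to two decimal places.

Solve by backward induction. Given q_J, the follower Nimbus maximises π_N = (105 - 2q_J - 2q_N)q_N - 3q_N.
Follower FOC: 102 - 2q_J - 4q_N = 0, so q_N(q_J) = (102 - 2q_J)/4.
The leader anticipates this reaction. Substituting into P = 105 - 2Q gives P = 54 - q_J, so π_J = (54 - q_J)q_J - 3q_J.
The leader's first-order condition 51 - 2q_J = 0 yields q_J = 51/2.
Then q_N = (102 - 2·(51/2))/4 = 51/4.
Total output Q = 153/4, so price P = 105 - 2·(153/4) = 57/2.

28.50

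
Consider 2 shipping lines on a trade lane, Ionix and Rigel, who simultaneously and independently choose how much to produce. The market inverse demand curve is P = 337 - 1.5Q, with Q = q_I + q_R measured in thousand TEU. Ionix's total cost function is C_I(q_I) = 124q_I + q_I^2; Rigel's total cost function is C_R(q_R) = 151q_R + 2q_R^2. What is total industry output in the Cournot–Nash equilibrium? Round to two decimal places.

Ionix's profit: π_I = (337 - 1.5Q)q_I - (124q_I + q_I²). Setting ∂π_I/∂q_I = 0: 213 - 5q_I - (3/2)(q_R) = 0.
Rigel's first-order condition: 186 - 7q_R - (3/2)(q_I) = 0.
So q_I = (213 - (3/2)q_R)/5 and q_R = (186 - (3/2)q_I)/7.
Substituting one into the other gives q_I = 37.0076 and q_R = 18.6412.
Total output Q = 37.0076 + 18.6412 = 55.6489.

55.65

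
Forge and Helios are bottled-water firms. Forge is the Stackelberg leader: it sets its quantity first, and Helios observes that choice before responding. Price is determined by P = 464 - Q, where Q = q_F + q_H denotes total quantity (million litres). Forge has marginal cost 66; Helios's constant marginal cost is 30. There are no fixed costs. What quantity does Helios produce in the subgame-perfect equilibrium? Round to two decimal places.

Solve by backward induction. Given q_F, the follower Helios maximises π_H = (464 - q_F - q_H)q_H - 30q_H.
∂π_H/∂q_H = 434 - q_F - 2q_H = 0 gives the reaction function q_H = (434 - q_F)/2.
Forge substitutes q_H(q_F) into its own profit: π_F = q_F(464 - q_F - (434 - q_F)/2) - 66q_F = (247 - (1/2)q_F)q_F - 66q_F.
Maximising: ∂π_F/∂q_F = 181 - q_F = 0, giving q_F = 181.
Then q_H = (434 - 181)/2 = 253/2.

126.50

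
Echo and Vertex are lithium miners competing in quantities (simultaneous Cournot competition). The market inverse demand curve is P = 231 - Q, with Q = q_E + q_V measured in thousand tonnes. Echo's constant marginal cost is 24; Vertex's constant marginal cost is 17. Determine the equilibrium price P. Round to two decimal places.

Echo's profit: π_E = (231 - Q)q_E - (24q_E). Setting ∂π_E/∂q_E = 0: 207 - 2q_E - (q_V) = 0.
Vertex's first-order condition: 214 - 2q_V - (q_E) = 0.
So q_E = (207 - q_V)/2 and q_V = (214 - q_E)/2.
Substituting one into the other gives q_E = 200/3 and q_V = 221/3.
Total output Q = 421/3, so price P = 231 - 421/3 = 272/3.

90.67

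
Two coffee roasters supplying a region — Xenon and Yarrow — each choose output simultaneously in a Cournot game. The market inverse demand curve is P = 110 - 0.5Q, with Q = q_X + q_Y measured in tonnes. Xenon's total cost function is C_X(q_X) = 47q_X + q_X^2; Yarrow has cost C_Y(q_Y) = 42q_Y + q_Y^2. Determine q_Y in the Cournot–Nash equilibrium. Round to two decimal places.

19.71

Xenon's profit: π_X = (110 - 0.5Q)q_X - (47q_X + q_X²). Setting ∂π_X/∂q_X = 0: 63 - 3q_X - (1/2)(q_Y) = 0.
Yarrow's profit: π_Y = (110 - 0.5Q)q_Y - (42q_Y + q_Y²). Setting ∂π_Y/∂q_Y = 0: 68 - 3q_Y - (1/2)(q_X) = 0.
So q_X = (63 - (1/2)q_Y)/3 and q_Y = (68 - (1/2)q_X)/3.
Substituting one into the other gives q_X = 124/7 and q_Y = 138/7.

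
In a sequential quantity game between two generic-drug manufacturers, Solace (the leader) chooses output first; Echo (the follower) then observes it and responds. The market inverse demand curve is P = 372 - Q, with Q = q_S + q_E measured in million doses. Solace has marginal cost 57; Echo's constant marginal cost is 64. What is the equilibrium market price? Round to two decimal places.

Solve by backward induction. Given q_S, the follower Echo maximises π_E = (372 - q_S - q_E)q_E - 64q_E.
Setting the follower's marginal profit to zero, 308 - q_S - 2q_E = 0, i.e. q_E = (308 - q_S)/2.
Solace substitutes q_E(q_S) into its own profit: π_S = q_S(372 - q_S - (308 - q_S)/2) - 57q_S = (218 - (1/2)q_S)q_S - 57q_S.
Leader FOC: 161 - q_S = 0, so q_S = 161.
Then q_E = (308 - 161)/2 = 147/2.
Total output Q = 469/2, so price P = 372 - 469/2 = 275/2.

137.50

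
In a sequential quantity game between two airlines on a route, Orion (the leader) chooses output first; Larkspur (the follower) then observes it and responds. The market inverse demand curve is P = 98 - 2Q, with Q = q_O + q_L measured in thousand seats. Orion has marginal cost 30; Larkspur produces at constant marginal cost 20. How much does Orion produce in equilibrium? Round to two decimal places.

14.50

The follower Larkspur best-responds to any q_O: π_L = (98 - 2Q)q_L - 20q_L.
∂π_L/∂q_L = 78 - 2q_O - 4q_L = 0 gives the reaction function q_L = (78 - 2q_O)/4.
The leader anticipates this reaction. Substituting into P = 98 - 2Q gives P = 59 - q_O, so π_O = (59 - q_O)q_O - 30q_O.
Maximising: ∂π_O/∂q_O = 29 - 2q_O = 0, giving q_O = 29/2.
Then q_L = (78 - 2·(29/2))/4 = 49/4.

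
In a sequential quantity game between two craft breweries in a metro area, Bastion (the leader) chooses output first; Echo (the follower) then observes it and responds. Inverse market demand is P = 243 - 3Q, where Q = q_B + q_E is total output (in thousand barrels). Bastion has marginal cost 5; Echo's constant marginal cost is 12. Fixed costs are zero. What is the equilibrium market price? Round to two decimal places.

66.25

The follower Echo best-responds to any q_B: π_E = (243 - 3Q)q_E - 12q_E.
∂π_E/∂q_E = 231 - 3q_B - 6q_E = 0 gives the reaction function q_E = (231 - 3q_B)/6.
Bastion substitutes q_E(q_B) into its own profit: π_B = q_B(243 - 3q_B - (231 - 3q_B)/2) - 5q_B = (255/2 - (3/2)q_B)q_B - 5q_B.
Leader FOC: 245/2 - 3q_B = 0, so q_B = 245/6.
Then q_E = (231 - 3·(245/6))/6 = 217/12.
Total output Q = 707/12, so price P = 243 - 3·(707/12) = 265/4.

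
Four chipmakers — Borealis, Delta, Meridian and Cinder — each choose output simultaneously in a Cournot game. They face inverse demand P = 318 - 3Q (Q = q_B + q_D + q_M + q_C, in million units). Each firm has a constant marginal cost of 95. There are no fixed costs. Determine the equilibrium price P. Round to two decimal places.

139.60

Each firm earns π_i = (318 - 3Q)q_i - 95q_i.
Setting ∂π_i/∂q_i = 0 with rivals' quantities fixed: 223 - 6q_i - 3·Σ_{j≠i} q_j = 0.
By symmetry each firm produces the same amount; substituting Σ_{j≠i} q_j = 3q_i yields q_i = 223/15.
Total output Q = 892/15, so price P = 318 - 3·(892/15) = 698/5.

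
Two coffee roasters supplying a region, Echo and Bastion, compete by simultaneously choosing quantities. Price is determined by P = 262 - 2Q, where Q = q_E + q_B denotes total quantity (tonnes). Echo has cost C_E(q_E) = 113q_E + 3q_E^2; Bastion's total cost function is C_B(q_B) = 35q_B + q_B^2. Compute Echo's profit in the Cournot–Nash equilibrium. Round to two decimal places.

308.67

Echo's profit: π_E = (262 - 2Q)q_E - (113q_E + 3q_E²). Setting ∂π_E/∂q_E = 0: 149 - 10q_E - 2(q_B) = 0.
Bastion's first-order condition: 227 - 6q_B - 2(q_E) = 0.
Rearranging gives the reaction functions q_E = (149 - 2q_B)/10 and q_B = (227 - 2q_E)/6.
Substituting one into the other gives q_E = 55/7 and q_B = 493/14.
Price P = 262 - 2·(603/14) = 1231/7.
Echo's profit: (1231/7)·(55/7) - 113·(55/7) - 3(55/7)² = 308.6735.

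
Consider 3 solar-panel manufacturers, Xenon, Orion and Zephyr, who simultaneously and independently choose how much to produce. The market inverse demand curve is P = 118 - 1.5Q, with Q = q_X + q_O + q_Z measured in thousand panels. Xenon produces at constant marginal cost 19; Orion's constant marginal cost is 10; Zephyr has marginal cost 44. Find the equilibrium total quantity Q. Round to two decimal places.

46.83

Xenon's profit: π_X = (118 - 1.5Q)q_X - (19q_X). Setting ∂π_X/∂q_X = 0: 99 - 3q_X - (3/2)(q_O + q_Z) = 0.
Orion's first-order condition: 108 - 3q_O - (3/2)(q_X + q_Z) = 0.
Zephyr's profit: π_Z = (118 - 1.5Q)q_Z - (44q_Z). Setting ∂π_Z/∂q_Z = 0: 74 - 3q_Z - (3/2)(q_X + q_O) = 0.
Adding the 3 first-order conditions: 281 − 6Q = 0, so Q = 281/6.
Back-substituting: q_X = (99 − 281/4)/(3/2) = 115/6, q_O = (108 − 281/4)/(3/2) = 151/6, q_Z = (74 − 281/4)/(3/2) = 5/2.
Total output Q = 115/6 + 151/6 + 5/2 = 281/6.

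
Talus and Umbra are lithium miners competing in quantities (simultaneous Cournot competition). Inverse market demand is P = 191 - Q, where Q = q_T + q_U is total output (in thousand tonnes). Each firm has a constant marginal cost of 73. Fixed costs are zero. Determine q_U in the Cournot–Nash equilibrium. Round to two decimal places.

A representative firm's profit is π_i = q_i(191 - Q) - 73q_i.
First-order condition (treating rivals' output as given): 118 - 2q_i - q_j = 0.
By symmetry each firm produces the same amount; substituting q_j = q_i yields q_i = 118/3.

39.33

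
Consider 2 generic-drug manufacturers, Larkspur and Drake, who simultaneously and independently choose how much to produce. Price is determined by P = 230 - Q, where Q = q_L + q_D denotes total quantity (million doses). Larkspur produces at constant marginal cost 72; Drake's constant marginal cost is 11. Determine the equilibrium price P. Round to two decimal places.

Larkspur's profit: π_L = (230 - Q)q_L - (72q_L). Setting ∂π_L/∂q_L = 0: 158 - 2q_L - (q_D) = 0.
Drake's first-order condition: 219 - 2q_D - (q_L) = 0.
Rearranging gives the reaction functions q_L = (158 - q_D)/2 and q_D = (219 - q_L)/2.
Substituting one into the other gives q_L = 97/3 and q_D = 280/3.
Total output Q = 377/3, so price P = 230 - 377/3 = 313/3.

104.33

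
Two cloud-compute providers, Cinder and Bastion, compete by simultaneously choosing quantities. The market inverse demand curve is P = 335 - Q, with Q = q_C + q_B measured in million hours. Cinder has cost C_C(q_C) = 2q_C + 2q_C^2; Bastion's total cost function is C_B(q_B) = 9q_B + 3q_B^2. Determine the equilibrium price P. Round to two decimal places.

Cinder's profit: π_C = (335 - Q)q_C - (2q_C + 2q_C²). Setting ∂π_C/∂q_C = 0: 333 - 6q_C - (q_B) = 0.
Bastion's first-order condition: 326 - 8q_B - (q_C) = 0.
Rearranging gives the reaction functions q_C = (333 - q_B)/6 and q_B = (326 - q_C)/8.
Substituting one into the other gives q_C = 49.7447 and q_B = 1623/47.
Total output Q = 84.2766, so price P = 335 - 84.2766 = 250.7234.

250.72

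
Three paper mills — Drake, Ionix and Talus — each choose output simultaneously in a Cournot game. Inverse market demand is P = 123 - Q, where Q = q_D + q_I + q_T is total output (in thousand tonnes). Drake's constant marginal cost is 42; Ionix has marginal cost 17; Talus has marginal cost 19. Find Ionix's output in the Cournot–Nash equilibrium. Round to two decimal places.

33.25

Drake's profit: π_D = (123 - Q)q_D - (42q_D). Setting ∂π_D/∂q_D = 0: 81 - 2q_D - (q_I + q_T) = 0.
Ionix's profit: π_I = (123 - Q)q_I - (17q_I). Setting ∂π_I/∂q_I = 0: 106 - 2q_I - (q_D + q_T) = 0.
Talus's first-order condition: 104 - 2q_T - (q_D + q_I) = 0.
Summing all 3 equations gives 291 − 4Q = 0, hence Q = 291/4.
Back-substituting: q_D = (81 − 291/4) = 33/4, q_I = (106 − 291/4) = 133/4, q_T = (104 − 291/4) = 125/4.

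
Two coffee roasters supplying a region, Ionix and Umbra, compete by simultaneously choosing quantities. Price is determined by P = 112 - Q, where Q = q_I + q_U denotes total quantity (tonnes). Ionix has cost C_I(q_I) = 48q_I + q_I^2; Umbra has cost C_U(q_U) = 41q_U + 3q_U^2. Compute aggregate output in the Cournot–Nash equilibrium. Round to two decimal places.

Ionix's profit: π_I = (112 - Q)q_I - (48q_I + q_I²). Setting ∂π_I/∂q_I = 0: 64 - 4q_I - (q_U) = 0.
Umbra's profit: π_U = (112 - Q)q_U - (41q_U + 3q_U²). Setting ∂π_U/∂q_U = 0: 71 - 8q_U - (q_I) = 0.
Best responses: q_I = (64 - q_U)/4, q_U = (71 - q_I)/8.
Solving the pair: q_I = 441/31, q_U = 220/31.
Total output Q = 441/31 + 220/31 = 661/31.

21.32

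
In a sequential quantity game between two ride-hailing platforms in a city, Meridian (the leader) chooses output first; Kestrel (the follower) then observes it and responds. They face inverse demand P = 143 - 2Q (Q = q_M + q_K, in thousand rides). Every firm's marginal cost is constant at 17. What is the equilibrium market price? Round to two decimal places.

48.50

The follower Kestrel best-responds to any q_M: π_K = (143 - 2Q)q_K - 17q_K.
∂π_K/∂q_K = 126 - 2q_M - 4q_K = 0 gives the reaction function q_K = (126 - 2q_M)/4.
Meridian substitutes q_K(q_M) into its own profit: π_M = q_M(143 - 2q_M - (126 - 2q_M)/2) - 17q_M = (80 - q_M)q_M - 17q_M.
Maximising: ∂π_M/∂q_M = 63 - 2q_M = 0, giving q_M = 63/2.
Then q_K = (126 - 2·(63/2))/4 = 63/4.
Total output Q = 189/4, so price P = 143 - 2·(189/4) = 97/2.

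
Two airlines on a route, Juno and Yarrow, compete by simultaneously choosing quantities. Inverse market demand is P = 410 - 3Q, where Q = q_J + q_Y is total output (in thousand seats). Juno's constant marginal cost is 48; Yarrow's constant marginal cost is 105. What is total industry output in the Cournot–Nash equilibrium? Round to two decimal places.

Juno's profit: π_J = (410 - 3Q)q_J - (48q_J). Setting ∂π_J/∂q_J = 0: 362 - 6q_J - 3(q_Y) = 0.
Yarrow's profit: π_Y = (410 - 3Q)q_Y - (105q_Y). Setting ∂π_Y/∂q_Y = 0: 305 - 6q_Y - 3(q_J) = 0.
Rearranging gives the reaction functions q_J = (362 - 3q_Y)/6 and q_Y = (305 - 3q_J)/6.
Solving the pair: q_J = 419/9, q_Y = 248/9.
Total output Q = 419/9 + 248/9 = 667/9.

74.11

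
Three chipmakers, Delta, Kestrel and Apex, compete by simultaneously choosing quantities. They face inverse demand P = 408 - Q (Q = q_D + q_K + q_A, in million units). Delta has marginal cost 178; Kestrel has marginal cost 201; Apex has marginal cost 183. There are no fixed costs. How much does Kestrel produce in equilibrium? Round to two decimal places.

Delta's profit: π_D = (408 - Q)q_D - (178q_D). Setting ∂π_D/∂q_D = 0: 230 - 2q_D - (q_K + q_A) = 0.
Kestrel's profit: π_K = (408 - Q)q_K - (201q_K). Setting ∂π_K/∂q_K = 0: 207 - 2q_K - (q_D + q_A) = 0.
Apex's profit: π_A = (408 - Q)q_A - (183q_A). Setting ∂π_A/∂q_A = 0: 225 - 2q_A - (q_D + q_K) = 0.
Adding the 3 first-order conditions: 662 − 4Q = 0, so Q = 331/2.
Back-substituting: q_D = (230 − 331/2) = 129/2, q_K = (207 − 331/2) = 83/2, q_A = (225 − 331/2) = 119/2.

41.50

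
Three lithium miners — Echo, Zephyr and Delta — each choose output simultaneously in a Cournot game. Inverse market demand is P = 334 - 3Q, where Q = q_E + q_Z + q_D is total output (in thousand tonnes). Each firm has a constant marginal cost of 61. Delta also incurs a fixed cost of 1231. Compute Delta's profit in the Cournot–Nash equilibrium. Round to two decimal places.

321.69

Each firm earns π_i = (334 - 3Q)q_i - 61q_i.
First-order condition (treating rivals' output as given): 273 - 6q_i - 3·Σ_{j≠i} q_j = 0.
By symmetry each firm produces the same amount; substituting Σ_{j≠i} q_j = 2q_i yields q_i = 273/12 = 91/4.
Price P = 334 - 3·(273/4) = 517/4.
Delta's profit: (517/4 - 61)·(91/4) - 1231 = 321.6875.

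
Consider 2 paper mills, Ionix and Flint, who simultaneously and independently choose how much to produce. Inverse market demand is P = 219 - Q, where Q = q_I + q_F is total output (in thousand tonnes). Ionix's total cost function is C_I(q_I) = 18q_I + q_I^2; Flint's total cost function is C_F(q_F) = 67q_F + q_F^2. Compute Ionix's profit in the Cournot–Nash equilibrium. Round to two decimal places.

Ionix's profit: π_I = (219 - Q)q_I - (18q_I + q_I²). Setting ∂π_I/∂q_I = 0: 201 - 4q_I - (q_F) = 0.
Flint's profit: π_F = (219 - Q)q_F - (67q_F + q_F²). Setting ∂π_F/∂q_F = 0: 152 - 4q_F - (q_I) = 0.
So q_I = (201 - q_F)/4 and q_F = (152 - q_I)/4.
Solving the pair: q_I = 652/15, q_F = 407/15.
Price P = 219 - 353/5 = 742/5.
Ionix's profit: (742/5)·(652/15) - 18·(652/15) - (652/15)² = 3778.7022.

3778.70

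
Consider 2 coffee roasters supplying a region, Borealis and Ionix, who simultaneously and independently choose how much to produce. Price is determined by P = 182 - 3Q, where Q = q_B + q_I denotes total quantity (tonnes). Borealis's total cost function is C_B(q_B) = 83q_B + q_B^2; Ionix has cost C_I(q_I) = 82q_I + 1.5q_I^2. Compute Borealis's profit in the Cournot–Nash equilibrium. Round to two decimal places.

Borealis's profit: π_B = (182 - 3Q)q_B - (83q_B + q_B²). Setting ∂π_B/∂q_B = 0: 99 - 8q_B - 3(q_I) = 0.
Ionix's profit: π_I = (182 - 3Q)q_I - (82q_I + (3/2)q_I²). Setting ∂π_I/∂q_I = 0: 100 - 9q_I - 3(q_B) = 0.
So q_B = (99 - 3q_I)/8 and q_I = (100 - 3q_B)/9.
Substituting one into the other gives q_B = 197/21 and q_I = 503/63.
Price P = 182 - 3·(1094/63) = 129.9048.
Borealis's profit: 129.9048·(197/21) - 83·(197/21) - (197/21)² = 352.0091.

352.01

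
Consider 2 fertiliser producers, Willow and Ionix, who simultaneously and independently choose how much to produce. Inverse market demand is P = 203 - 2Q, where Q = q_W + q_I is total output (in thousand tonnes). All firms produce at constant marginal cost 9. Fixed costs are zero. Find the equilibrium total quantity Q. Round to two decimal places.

64.67

Each firm earns π_i = (203 - 2Q)q_i - 9q_i.
First-order condition (treating rivals' output as given): 194 - 4q_i - 2q_j = 0.
By symmetry each firm produces the same amount; substituting q_j = q_i yields q_i = 194/6 = 97/3.
Total output Q = 97/3 + 97/3 = 194/3.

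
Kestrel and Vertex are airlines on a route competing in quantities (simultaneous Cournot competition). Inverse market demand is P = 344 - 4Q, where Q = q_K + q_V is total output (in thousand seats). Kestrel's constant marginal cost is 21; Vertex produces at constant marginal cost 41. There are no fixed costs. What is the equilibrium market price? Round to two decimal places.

135.33

Kestrel's profit: π_K = (344 - 4Q)q_K - (21q_K). Setting ∂π_K/∂q_K = 0: 323 - 8q_K - 4(q_V) = 0.
Vertex's profit: π_V = (344 - 4Q)q_V - (41q_V). Setting ∂π_V/∂q_V = 0: 303 - 8q_V - 4(q_K) = 0.
Rearranging gives the reaction functions q_K = (323 - 4q_V)/8 and q_V = (303 - 4q_K)/8.
Solving the pair: q_K = 343/12, q_V = 283/12.
Total output Q = 313/6, so price P = 344 - 4·(313/6) = 406/3.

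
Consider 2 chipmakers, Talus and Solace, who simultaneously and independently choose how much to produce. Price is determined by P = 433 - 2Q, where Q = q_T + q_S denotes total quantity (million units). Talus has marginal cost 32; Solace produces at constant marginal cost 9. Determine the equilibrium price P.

158

Talus's profit: π_T = (433 - 2Q)q_T - (32q_T). Setting ∂π_T/∂q_T = 0: 401 - 4q_T - 2(q_S) = 0.
Solace's first-order condition: 424 - 4q_S - 2(q_T) = 0.
So q_T = (401 - 2q_S)/4 and q_S = (424 - 2q_T)/4.
Substituting one into the other gives q_T = 63 and q_S = 149/2.
Total output Q = 275/2, so price P = 433 - 2·(275/2) = 158.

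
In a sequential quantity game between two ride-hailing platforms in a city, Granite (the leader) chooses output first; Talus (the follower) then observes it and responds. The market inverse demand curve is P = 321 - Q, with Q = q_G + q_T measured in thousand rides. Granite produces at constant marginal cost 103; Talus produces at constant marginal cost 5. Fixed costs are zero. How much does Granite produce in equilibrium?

Solve by backward induction. Given q_G, the follower Talus maximises π_T = (321 - q_G - q_T)q_T - 5q_T.
∂π_T/∂q_T = 316 - q_G - 2q_T = 0 gives the reaction function q_T = (316 - q_G)/2.
Granite substitutes q_T(q_G) into its own profit: π_G = q_G(321 - q_G - (316 - q_G)/2) - 103q_G = (163 - (1/2)q_G)q_G - 103q_G.
Leader FOC: 60 - q_G = 0, so q_G = 60.
Then q_T = (316 - 60)/2 = 128.

60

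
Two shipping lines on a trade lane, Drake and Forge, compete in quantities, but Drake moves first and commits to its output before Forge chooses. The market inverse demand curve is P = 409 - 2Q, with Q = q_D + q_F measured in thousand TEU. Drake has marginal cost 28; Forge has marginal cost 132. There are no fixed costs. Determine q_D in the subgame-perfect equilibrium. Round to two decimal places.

121.25

Solve by backward induction. Given q_D, the follower Forge maximises π_F = (409 - 2q_D - 2q_F)q_F - 132q_F.
∂π_F/∂q_F = 277 - 2q_D - 4q_F = 0 gives the reaction function q_F = (277 - 2q_D)/4.
The leader anticipates this reaction. Substituting into P = 409 - 2Q gives P = 541/2 - q_D, so π_D = (541/2 - q_D)q_D - 28q_D.
Maximising: ∂π_D/∂q_D = 485/2 - 2q_D = 0, giving q_D = 485/4.
Then q_F = (277 - 2·(485/4))/4 = 69/8.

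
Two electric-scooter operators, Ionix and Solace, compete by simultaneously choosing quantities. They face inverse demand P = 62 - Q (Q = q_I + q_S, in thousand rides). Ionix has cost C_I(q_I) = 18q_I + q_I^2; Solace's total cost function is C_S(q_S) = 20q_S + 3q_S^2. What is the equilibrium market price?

48

Ionix's profit: π_I = (62 - Q)q_I - (18q_I + q_I²). Setting ∂π_I/∂q_I = 0: 44 - 4q_I - (q_S) = 0.
Solace's profit: π_S = (62 - Q)q_S - (20q_S + 3q_S²). Setting ∂π_S/∂q_S = 0: 42 - 8q_S - (q_I) = 0.
Best responses: q_I = (44 - q_S)/4, q_S = (42 - q_I)/8.
Solving the pair: q_I = 10, q_S = 4.
Total output Q = 14, so price P = 62 - 14 = 48.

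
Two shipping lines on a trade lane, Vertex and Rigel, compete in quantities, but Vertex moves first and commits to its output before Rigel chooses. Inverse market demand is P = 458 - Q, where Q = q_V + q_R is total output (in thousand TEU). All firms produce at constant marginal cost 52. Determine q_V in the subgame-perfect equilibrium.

203

The follower Rigel best-responds to any q_V: π_R = (458 - Q)q_R - 52q_R.
Setting the follower's marginal profit to zero, 406 - q_V - 2q_R = 0, i.e. q_R = (406 - q_V)/2.
The leader anticipates this reaction. Substituting into P = 458 - Q gives P = 255 - (1/2)q_V, so π_V = (255 - (1/2)q_V)q_V - 52q_V.
Leader FOC: 203 - q_V = 0, so q_V = 203.
Then q_R = (406 - 203)/2 = 203/2.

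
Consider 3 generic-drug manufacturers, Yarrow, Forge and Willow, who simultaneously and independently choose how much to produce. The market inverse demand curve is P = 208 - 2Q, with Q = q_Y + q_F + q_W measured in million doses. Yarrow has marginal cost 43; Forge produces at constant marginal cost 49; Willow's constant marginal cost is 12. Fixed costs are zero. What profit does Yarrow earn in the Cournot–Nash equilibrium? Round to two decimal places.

612.50

Yarrow's profit: π_Y = (208 - 2Q)q_Y - (43q_Y). Setting ∂π_Y/∂q_Y = 0: 165 - 4q_Y - 2(q_F + q_W) = 0.
Forge's profit: π_F = (208 - 2Q)q_F - (49q_F). Setting ∂π_F/∂q_F = 0: 159 - 4q_F - 2(q_Y + q_W) = 0.
Willow's profit: π_W = (208 - 2Q)q_W - (12q_W). Setting ∂π_W/∂q_W = 0: 196 - 4q_W - 2(q_Y + q_F) = 0.
Summing all 3 equations gives 520 − 8Q = 0, hence Q = 65.
Back-substituting: q_Y = (165 − 130)/2 = 35/2, q_F = (159 − 130)/2 = 29/2, q_W = (196 − 130)/2 = 33.
Price P = 208 - 2·65 = 78.
Yarrow's profit: (78 - 43)·(35/2) = 1225/2.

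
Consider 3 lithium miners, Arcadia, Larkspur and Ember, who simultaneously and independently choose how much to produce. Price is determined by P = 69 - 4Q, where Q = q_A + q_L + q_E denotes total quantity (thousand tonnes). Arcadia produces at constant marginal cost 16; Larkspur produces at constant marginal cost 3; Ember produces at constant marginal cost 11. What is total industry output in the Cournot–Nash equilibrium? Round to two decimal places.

11.06

Arcadia's profit: π_A = (69 - 4Q)q_A - (16q_A). Setting ∂π_A/∂q_A = 0: 53 - 8q_A - 4(q_L + q_E) = 0.
Larkspur's first-order condition: 66 - 8q_L - 4(q_A + q_E) = 0.
Ember's profit: π_E = (69 - 4Q)q_E - (11q_E). Setting ∂π_E/∂q_E = 0: 58 - 8q_E - 4(q_A + q_L) = 0.
Adding the 3 conditions: 177 − 8Q − 8Q = 0, i.e. Q = 177/16.
Back-substituting: q_A = (53 − 177/4)/4 = 35/16, q_L = (66 − 177/4)/4 = 87/16, q_E = (58 − 177/4)/4 = 55/16.
Total output Q = 35/16 + 87/16 + 55/16 = 177/16.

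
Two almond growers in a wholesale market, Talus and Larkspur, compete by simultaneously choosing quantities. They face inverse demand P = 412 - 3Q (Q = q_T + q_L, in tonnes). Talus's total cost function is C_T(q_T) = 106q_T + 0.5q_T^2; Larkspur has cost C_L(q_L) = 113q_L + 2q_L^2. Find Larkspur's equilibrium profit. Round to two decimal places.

1855.18

Talus's profit: π_T = (412 - 3Q)q_T - (106q_T + (1/2)q_T²). Setting ∂π_T/∂q_T = 0: 306 - 7q_T - 3(q_L) = 0.
Larkspur's first-order condition: 299 - 10q_L - 3(q_T) = 0.
Rearranging gives the reaction functions q_T = (306 - 3q_L)/7 and q_L = (299 - 3q_T)/10.
Solving the pair: q_T = 35.4590, q_L = 1175/61.
Price P = 412 - 3·54.7213 = 247.8361.
Larkspur's profit: 247.8361·(1175/61) - 113·(1175/61) - 2(1175/61)² = 1855.1801.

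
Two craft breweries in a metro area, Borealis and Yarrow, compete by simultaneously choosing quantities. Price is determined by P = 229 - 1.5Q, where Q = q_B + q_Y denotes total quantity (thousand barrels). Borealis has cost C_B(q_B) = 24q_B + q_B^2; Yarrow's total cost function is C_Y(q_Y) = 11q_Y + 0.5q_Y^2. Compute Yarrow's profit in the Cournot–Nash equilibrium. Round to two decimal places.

Borealis's profit: π_B = (229 - 1.5Q)q_B - (24q_B + q_B²). Setting ∂π_B/∂q_B = 0: 205 - 5q_B - (3/2)(q_Y) = 0.
Yarrow's profit: π_Y = (229 - 1.5Q)q_Y - (11q_Y + (1/2)q_Y²). Setting ∂π_Y/∂q_Y = 0: 218 - 4q_Y - (3/2)(q_B) = 0.
Best responses: q_B = (205 - (3/2)q_Y)/5, q_Y = (218 - (3/2)q_B)/4.
Substituting one into the other gives q_B = 1972/71 and q_Y = 44.0845.
Price P = 229 - (3/2)·71.8592 = 121.2113.
Yarrow's profit: 121.2113·44.0845 - 11·44.0845 - (1/2)·44.0845² = 3886.8875.

3886.89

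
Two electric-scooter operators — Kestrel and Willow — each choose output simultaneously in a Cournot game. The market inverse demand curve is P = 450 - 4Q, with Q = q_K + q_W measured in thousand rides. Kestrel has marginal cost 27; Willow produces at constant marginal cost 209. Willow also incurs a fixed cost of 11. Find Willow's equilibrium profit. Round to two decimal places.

85.69

Kestrel's profit: π_K = (450 - 4Q)q_K - (27q_K). Setting ∂π_K/∂q_K = 0: 423 - 8q_K - 4(q_W) = 0.
Willow's first-order condition: 241 - 8q_W - 4(q_K) = 0.
Rearranging gives the reaction functions q_K = (423 - 4q_W)/8 and q_W = (241 - 4q_K)/8.
Substituting one into the other gives q_K = 605/12 and q_W = 59/12.
Price P = 450 - 4·(166/3) = 686/3.
Willow's profit: (686/3 - 209)·(59/12) - 11 = 85.6944.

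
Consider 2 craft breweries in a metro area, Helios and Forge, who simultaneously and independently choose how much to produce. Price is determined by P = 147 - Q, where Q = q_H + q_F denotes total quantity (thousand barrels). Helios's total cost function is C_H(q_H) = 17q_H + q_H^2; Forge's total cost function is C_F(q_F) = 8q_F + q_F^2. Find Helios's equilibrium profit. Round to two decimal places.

1290.32

Helios's profit: π_H = (147 - Q)q_H - (17q_H + q_H²). Setting ∂π_H/∂q_H = 0: 130 - 4q_H - (q_F) = 0.
Forge's first-order condition: 139 - 4q_F - (q_H) = 0.
So q_H = (130 - q_F)/4 and q_F = (139 - q_H)/4.
Solving the pair: q_H = 127/5, q_F = 142/5.
Price P = 147 - 269/5 = 466/5.
Helios's profit: (466/5)·(127/5) - 17·(127/5) - (127/5)² = 1290.3200.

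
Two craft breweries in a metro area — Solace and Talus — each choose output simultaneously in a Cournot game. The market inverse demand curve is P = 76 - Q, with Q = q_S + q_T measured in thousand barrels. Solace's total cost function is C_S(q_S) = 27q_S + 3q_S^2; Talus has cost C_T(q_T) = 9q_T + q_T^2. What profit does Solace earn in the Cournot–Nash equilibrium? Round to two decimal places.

Solace's profit: π_S = (76 - Q)q_S - (27q_S + 3q_S²). Setting ∂π_S/∂q_S = 0: 49 - 8q_S - (q_T) = 0.
Talus's first-order condition: 67 - 4q_T - (q_S) = 0.
So q_S = (49 - q_T)/8 and q_T = (67 - q_S)/4.
Substituting one into the other gives q_S = 129/31 and q_T = 487/31.
Price P = 76 - 616/31 = 1740/31.
Solace's profit: (1740/31)·(129/31) - 27·(129/31) - 3(129/31)² = 69.2653.

69.27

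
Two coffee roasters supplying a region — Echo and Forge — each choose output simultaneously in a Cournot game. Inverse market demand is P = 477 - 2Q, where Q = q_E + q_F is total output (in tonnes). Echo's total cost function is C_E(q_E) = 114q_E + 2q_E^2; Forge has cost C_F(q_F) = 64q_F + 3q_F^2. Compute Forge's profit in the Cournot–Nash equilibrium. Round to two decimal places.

Echo's profit: π_E = (477 - 2Q)q_E - (114q_E + 2q_E²). Setting ∂π_E/∂q_E = 0: 363 - 8q_E - 2(q_F) = 0.
Forge's profit: π_F = (477 - 2Q)q_F - (64q_F + 3q_F²). Setting ∂π_F/∂q_F = 0: 413 - 10q_F - 2(q_E) = 0.
So q_E = (363 - 2q_F)/8 and q_F = (413 - 2q_E)/10.
Solving the pair: q_E = 701/19, q_F = 1289/38.
Price P = 477 - 2·70.8158 = 335.3684.
Forge's profit: 335.3684·(1289/38) - 64·(1289/38) - 3(1289/38)² = 5753.1891.

5753.19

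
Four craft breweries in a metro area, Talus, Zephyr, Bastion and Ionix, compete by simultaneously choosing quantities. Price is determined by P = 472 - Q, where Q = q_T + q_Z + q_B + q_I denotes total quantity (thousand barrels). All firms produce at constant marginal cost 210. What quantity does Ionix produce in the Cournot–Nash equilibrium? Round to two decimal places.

A representative firm's profit is π_i = q_i(472 - Q) - 210q_i.
Setting ∂π_i/∂q_i = 0 with rivals' quantities fixed: 262 - 2q_i - Σ_{j≠i} q_j = 0.
By symmetry each firm produces the same amount; substituting Σ_{j≠i} q_j = 3q_i yields q_i = 262/5.

52.40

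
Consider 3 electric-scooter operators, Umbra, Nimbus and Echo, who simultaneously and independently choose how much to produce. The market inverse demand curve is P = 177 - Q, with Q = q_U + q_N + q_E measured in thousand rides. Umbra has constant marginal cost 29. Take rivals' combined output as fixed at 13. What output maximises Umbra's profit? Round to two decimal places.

67.50

With rivals' combined output fixed at 13, Umbra's profit is π_U = (177 - 13 - q_U)q_U - (29q_U) = (164 - q_U)q_U - (29q_U).
∂π_U/∂q_U = 135 - 2q_U = 0, so q_U = 135/2.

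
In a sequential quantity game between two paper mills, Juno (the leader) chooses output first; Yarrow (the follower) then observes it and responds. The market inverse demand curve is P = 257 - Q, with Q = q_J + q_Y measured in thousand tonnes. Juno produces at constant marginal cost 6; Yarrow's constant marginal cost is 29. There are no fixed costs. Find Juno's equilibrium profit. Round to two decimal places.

9384.50

The follower Yarrow best-responds to any q_J: π_Y = (257 - Q)q_Y - 29q_Y.
∂π_Y/∂q_Y = 228 - q_J - 2q_Y = 0 gives the reaction function q_Y = (228 - q_J)/2.
The leader anticipates this reaction. Substituting into P = 257 - Q gives P = 143 - (1/2)q_J, so π_J = (143 - (1/2)q_J)q_J - 6q_J.
Maximising: ∂π_J/∂q_J = 137 - q_J = 0, giving q_J = 137.
Then q_Y = (228 - 137)/2 = 91/2.
Price P = 257 - 365/2 = 149/2.
Juno's profit: (149/2 - 6)·137 = 9384.5000.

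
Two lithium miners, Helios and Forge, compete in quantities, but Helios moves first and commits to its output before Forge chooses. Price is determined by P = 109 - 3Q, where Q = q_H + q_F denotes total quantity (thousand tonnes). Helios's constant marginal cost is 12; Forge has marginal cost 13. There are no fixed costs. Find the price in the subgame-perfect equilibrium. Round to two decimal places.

Solve by backward induction. Given q_H, the follower Forge maximises π_F = (109 - 3q_H - 3q_F)q_F - 13q_F.
Setting the follower's marginal profit to zero, 96 - 3q_H - 6q_F = 0, i.e. q_F = (96 - 3q_H)/6.
The leader anticipates this reaction. Substituting into P = 109 - 3Q gives P = 61 - (3/2)q_H, so π_H = (61 - (3/2)q_H)q_H - 12q_H.
Leader FOC: 49 - 3q_H = 0, so q_H = 49/3.
Then q_F = (96 - 3·(49/3))/6 = 47/6.
Total output Q = 145/6, so price P = 109 - 3·(145/6) = 73/2.

36.50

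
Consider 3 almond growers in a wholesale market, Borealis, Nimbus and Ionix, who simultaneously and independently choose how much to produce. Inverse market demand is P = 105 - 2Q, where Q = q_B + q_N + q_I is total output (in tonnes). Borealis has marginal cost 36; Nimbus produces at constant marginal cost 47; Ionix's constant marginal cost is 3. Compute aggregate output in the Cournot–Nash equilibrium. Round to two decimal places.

Borealis's profit: π_B = (105 - 2Q)q_B - (36q_B). Setting ∂π_B/∂q_B = 0: 69 - 4q_B - 2(q_N + q_I) = 0.
Nimbus's first-order condition: 58 - 4q_N - 2(q_B + q_I) = 0.
Ionix's first-order condition: 102 - 4q_I - 2(q_B + q_N) = 0.
Summing all 3 equations gives 229 − 8Q = 0, hence Q = 229/8.
Back-substituting: q_B = (69 − 229/4)/2 = 47/8, q_N = (58 − 229/4)/2 = 3/8, q_I = (102 − 229/4)/2 = 179/8.
Total output Q = 47/8 + 3/8 + 179/8 = 229/8.

28.63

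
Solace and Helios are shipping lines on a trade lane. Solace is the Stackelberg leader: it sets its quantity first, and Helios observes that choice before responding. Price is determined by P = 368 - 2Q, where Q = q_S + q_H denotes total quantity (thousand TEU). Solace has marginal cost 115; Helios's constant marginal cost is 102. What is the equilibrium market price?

Solve by backward induction. Given q_S, the follower Helios maximises π_H = (368 - 2q_S - 2q_H)q_H - 102q_H.
Setting the follower's marginal profit to zero, 266 - 2q_S - 4q_H = 0, i.e. q_H = (266 - 2q_S)/4.
Solace substitutes q_H(q_S) into its own profit: π_S = q_S(368 - 2q_S - (266 - 2q_S)/2) - 115q_S = (235 - q_S)q_S - 115q_S.
The leader's first-order condition 120 - 2q_S = 0 yields q_S = 60.
Then q_H = (266 - 2·60)/4 = 73/2.
Total output Q = 193/2, so price P = 368 - 2·(193/2) = 175.

175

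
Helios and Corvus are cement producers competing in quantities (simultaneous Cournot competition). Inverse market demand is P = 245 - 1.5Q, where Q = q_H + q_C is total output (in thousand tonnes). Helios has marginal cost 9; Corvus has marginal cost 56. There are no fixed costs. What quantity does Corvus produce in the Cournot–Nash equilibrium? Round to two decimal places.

Helios's profit: π_H = (245 - 1.5Q)q_H - (9q_H). Setting ∂π_H/∂q_H = 0: 236 - 3q_H - (3/2)(q_C) = 0.
Corvus's first-order condition: 189 - 3q_C - (3/2)(q_H) = 0.
Best responses: q_H = (236 - (3/2)q_C)/3, q_C = (189 - (3/2)q_H)/3.
Solving the pair: q_H = 566/9, q_C = 284/9.

31.56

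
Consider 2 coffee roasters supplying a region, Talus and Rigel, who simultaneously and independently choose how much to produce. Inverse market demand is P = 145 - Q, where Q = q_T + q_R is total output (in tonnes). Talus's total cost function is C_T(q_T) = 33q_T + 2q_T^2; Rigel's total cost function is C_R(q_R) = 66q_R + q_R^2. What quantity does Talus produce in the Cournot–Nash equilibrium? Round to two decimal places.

16.04

Talus's profit: π_T = (145 - Q)q_T - (33q_T + 2q_T²). Setting ∂π_T/∂q_T = 0: 112 - 6q_T - (q_R) = 0.
Rigel's profit: π_R = (145 - Q)q_R - (66q_R + q_R²). Setting ∂π_R/∂q_R = 0: 79 - 4q_R - (q_T) = 0.
So q_T = (112 - q_R)/6 and q_R = (79 - q_T)/4.
Substituting one into the other gives q_T = 369/23 and q_R = 362/23.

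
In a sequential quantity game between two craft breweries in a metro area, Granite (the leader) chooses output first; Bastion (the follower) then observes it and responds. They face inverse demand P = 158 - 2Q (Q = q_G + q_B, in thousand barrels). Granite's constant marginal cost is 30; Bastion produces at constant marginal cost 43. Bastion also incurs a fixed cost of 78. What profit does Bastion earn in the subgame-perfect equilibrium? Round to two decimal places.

Solve by backward induction. Given q_G, the follower Bastion maximises π_B = (158 - 2q_G - 2q_B)q_B - 43q_B.
∂π_B/∂q_B = 115 - 2q_G - 4q_B = 0 gives the reaction function q_B = (115 - 2q_G)/4.
Granite substitutes q_B(q_G) into its own profit: π_G = q_G(158 - 2q_G - (115 - 2q_G)/2) - 30q_G = (201/2 - q_G)q_G - 30q_G.
Leader FOC: 141/2 - 2q_G = 0, so q_G = 141/4.
Then q_B = (115 - 2·(141/4))/4 = 89/8.
Price P = 158 - 2·(371/8) = 261/4.
Bastion's profit: (261/4 - 43)·(89/8) - 78 = 169.5313.

169.53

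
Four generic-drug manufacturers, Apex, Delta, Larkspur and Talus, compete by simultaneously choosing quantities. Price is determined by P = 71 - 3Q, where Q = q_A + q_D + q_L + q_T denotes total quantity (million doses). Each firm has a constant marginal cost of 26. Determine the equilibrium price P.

35

A representative firm's profit is π_i = q_i(71 - 3Q) - 26q_i.
First-order condition (treating rivals' output as given): 45 - 6q_i - 3·Σ_{j≠i} q_j = 0.
With identical firms every q_j equals q_i, so Σ_{j≠i} q_j = 3q_i and 45 = 15q_i, giving q_i = 3.
Total output Q = 12, so price P = 71 - 3·12 = 35.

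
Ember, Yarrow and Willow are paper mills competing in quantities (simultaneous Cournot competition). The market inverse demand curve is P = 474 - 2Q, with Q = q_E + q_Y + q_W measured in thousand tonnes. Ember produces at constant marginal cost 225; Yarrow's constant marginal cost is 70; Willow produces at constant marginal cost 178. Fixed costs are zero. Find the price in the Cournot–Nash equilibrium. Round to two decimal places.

236.75

Ember's profit: π_E = (474 - 2Q)q_E - (225q_E). Setting ∂π_E/∂q_E = 0: 249 - 4q_E - 2(q_Y + q_W) = 0.
Yarrow's profit: π_Y = (474 - 2Q)q_Y - (70q_Y). Setting ∂π_Y/∂q_Y = 0: 404 - 4q_Y - 2(q_E + q_W) = 0.
Willow's profit: π_W = (474 - 2Q)q_W - (178q_W). Setting ∂π_W/∂q_W = 0: 296 - 4q_W - 2(q_E + q_Y) = 0.
Summing all 3 equations gives 949 − 8Q = 0, hence Q = 949/8.
Back-substituting: q_E = (249 − 949/4)/2 = 47/8, q_Y = (404 − 949/4)/2 = 667/8, q_W = (296 − 949/4)/2 = 235/8.
Total output Q = 949/8, so price P = 474 - 2·(949/8) = 947/4.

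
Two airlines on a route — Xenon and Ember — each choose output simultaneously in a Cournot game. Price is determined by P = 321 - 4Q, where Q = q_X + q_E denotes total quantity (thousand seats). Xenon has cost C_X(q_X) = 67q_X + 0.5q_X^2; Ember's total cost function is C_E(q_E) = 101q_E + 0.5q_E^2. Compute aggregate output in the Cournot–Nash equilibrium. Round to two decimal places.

Xenon's profit: π_X = (321 - 4Q)q_X - (67q_X + (1/2)q_X²). Setting ∂π_X/∂q_X = 0: 254 - 9q_X - 4(q_E) = 0.
Ember's profit: π_E = (321 - 4Q)q_E - (101q_E + (1/2)q_E²). Setting ∂π_E/∂q_E = 0: 220 - 9q_E - 4(q_X) = 0.
So q_X = (254 - 4q_E)/9 and q_E = (220 - 4q_X)/9.
Substituting one into the other gives q_X = 1406/65 and q_E = 964/65.
Total output Q = 1406/65 + 964/65 = 474/13.

36.46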